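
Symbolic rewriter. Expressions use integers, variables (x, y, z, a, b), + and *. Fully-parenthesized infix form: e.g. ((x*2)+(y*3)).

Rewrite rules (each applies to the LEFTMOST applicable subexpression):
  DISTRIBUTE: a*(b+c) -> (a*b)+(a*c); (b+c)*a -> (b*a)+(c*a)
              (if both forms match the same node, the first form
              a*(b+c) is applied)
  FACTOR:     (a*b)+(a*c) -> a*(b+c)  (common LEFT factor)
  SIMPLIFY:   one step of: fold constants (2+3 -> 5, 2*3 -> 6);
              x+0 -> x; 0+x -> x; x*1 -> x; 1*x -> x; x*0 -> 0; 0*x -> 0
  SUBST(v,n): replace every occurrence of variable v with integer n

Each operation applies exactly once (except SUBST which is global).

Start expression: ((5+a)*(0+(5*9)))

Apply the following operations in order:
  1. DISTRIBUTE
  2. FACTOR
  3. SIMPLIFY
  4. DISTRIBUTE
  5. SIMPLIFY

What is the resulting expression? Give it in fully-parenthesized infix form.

Start: ((5+a)*(0+(5*9)))
Apply DISTRIBUTE at root (target: ((5+a)*(0+(5*9)))): ((5+a)*(0+(5*9))) -> (((5+a)*0)+((5+a)*(5*9)))
Apply FACTOR at root (target: (((5+a)*0)+((5+a)*(5*9)))): (((5+a)*0)+((5+a)*(5*9))) -> ((5+a)*(0+(5*9)))
Apply SIMPLIFY at R (target: (0+(5*9))): ((5+a)*(0+(5*9))) -> ((5+a)*(5*9))
Apply DISTRIBUTE at root (target: ((5+a)*(5*9))): ((5+a)*(5*9)) -> ((5*(5*9))+(a*(5*9)))
Apply SIMPLIFY at LR (target: (5*9)): ((5*(5*9))+(a*(5*9))) -> ((5*45)+(a*(5*9)))

Answer: ((5*45)+(a*(5*9)))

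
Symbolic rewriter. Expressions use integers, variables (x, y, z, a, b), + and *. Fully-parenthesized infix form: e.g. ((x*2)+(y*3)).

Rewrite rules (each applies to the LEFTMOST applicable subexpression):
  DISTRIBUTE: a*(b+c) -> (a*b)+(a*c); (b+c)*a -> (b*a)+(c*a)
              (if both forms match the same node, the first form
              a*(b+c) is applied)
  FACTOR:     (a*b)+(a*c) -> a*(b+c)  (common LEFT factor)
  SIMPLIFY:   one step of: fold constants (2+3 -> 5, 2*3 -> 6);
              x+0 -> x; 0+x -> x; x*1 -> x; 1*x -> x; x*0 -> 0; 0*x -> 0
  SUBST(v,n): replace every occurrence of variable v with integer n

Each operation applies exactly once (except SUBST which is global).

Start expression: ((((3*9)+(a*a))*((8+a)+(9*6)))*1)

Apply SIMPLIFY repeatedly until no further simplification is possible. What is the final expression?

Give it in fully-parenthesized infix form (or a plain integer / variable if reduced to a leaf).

Start: ((((3*9)+(a*a))*((8+a)+(9*6)))*1)
Step 1: at root: ((((3*9)+(a*a))*((8+a)+(9*6)))*1) -> (((3*9)+(a*a))*((8+a)+(9*6))); overall: ((((3*9)+(a*a))*((8+a)+(9*6)))*1) -> (((3*9)+(a*a))*((8+a)+(9*6)))
Step 2: at LL: (3*9) -> 27; overall: (((3*9)+(a*a))*((8+a)+(9*6))) -> ((27+(a*a))*((8+a)+(9*6)))
Step 3: at RR: (9*6) -> 54; overall: ((27+(a*a))*((8+a)+(9*6))) -> ((27+(a*a))*((8+a)+54))
Fixed point: ((27+(a*a))*((8+a)+54))

Answer: ((27+(a*a))*((8+a)+54))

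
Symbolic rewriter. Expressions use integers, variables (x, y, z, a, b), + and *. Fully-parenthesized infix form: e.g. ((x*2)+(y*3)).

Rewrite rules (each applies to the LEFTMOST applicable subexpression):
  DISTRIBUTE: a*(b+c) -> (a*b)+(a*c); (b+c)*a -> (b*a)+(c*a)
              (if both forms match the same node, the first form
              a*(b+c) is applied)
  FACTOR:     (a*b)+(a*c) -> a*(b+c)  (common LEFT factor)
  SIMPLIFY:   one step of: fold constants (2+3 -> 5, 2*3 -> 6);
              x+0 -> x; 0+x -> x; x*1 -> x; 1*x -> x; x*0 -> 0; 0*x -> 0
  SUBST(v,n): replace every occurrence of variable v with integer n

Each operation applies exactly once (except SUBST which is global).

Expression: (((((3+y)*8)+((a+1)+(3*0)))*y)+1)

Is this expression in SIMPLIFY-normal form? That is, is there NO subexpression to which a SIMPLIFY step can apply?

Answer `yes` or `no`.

Expression: (((((3+y)*8)+((a+1)+(3*0)))*y)+1)
Scanning for simplifiable subexpressions (pre-order)...
  at root: (((((3+y)*8)+((a+1)+(3*0)))*y)+1) (not simplifiable)
  at L: ((((3+y)*8)+((a+1)+(3*0)))*y) (not simplifiable)
  at LL: (((3+y)*8)+((a+1)+(3*0))) (not simplifiable)
  at LLL: ((3+y)*8) (not simplifiable)
  at LLLL: (3+y) (not simplifiable)
  at LLR: ((a+1)+(3*0)) (not simplifiable)
  at LLRL: (a+1) (not simplifiable)
  at LLRR: (3*0) (SIMPLIFIABLE)
Found simplifiable subexpr at path LLRR: (3*0)
One SIMPLIFY step would give: (((((3+y)*8)+((a+1)+0))*y)+1)
-> NOT in normal form.

Answer: no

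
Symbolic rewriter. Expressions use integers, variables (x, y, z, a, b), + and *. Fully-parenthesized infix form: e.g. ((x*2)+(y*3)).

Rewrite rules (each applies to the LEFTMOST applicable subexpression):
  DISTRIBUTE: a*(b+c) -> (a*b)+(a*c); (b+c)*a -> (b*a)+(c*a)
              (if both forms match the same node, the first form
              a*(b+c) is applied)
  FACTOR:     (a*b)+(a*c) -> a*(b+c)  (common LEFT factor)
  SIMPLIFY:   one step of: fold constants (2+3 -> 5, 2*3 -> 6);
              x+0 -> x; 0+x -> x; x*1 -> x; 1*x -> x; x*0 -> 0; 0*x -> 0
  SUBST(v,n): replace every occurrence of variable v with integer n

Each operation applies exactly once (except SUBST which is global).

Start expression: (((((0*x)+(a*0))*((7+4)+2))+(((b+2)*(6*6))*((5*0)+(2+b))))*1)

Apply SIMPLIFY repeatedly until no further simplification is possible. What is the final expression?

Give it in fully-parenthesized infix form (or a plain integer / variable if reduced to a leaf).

Answer: (((b+2)*36)*(2+b))

Derivation:
Start: (((((0*x)+(a*0))*((7+4)+2))+(((b+2)*(6*6))*((5*0)+(2+b))))*1)
Step 1: at root: (((((0*x)+(a*0))*((7+4)+2))+(((b+2)*(6*6))*((5*0)+(2+b))))*1) -> ((((0*x)+(a*0))*((7+4)+2))+(((b+2)*(6*6))*((5*0)+(2+b)))); overall: (((((0*x)+(a*0))*((7+4)+2))+(((b+2)*(6*6))*((5*0)+(2+b))))*1) -> ((((0*x)+(a*0))*((7+4)+2))+(((b+2)*(6*6))*((5*0)+(2+b))))
Step 2: at LLL: (0*x) -> 0; overall: ((((0*x)+(a*0))*((7+4)+2))+(((b+2)*(6*6))*((5*0)+(2+b)))) -> (((0+(a*0))*((7+4)+2))+(((b+2)*(6*6))*((5*0)+(2+b))))
Step 3: at LL: (0+(a*0)) -> (a*0); overall: (((0+(a*0))*((7+4)+2))+(((b+2)*(6*6))*((5*0)+(2+b)))) -> (((a*0)*((7+4)+2))+(((b+2)*(6*6))*((5*0)+(2+b))))
Step 4: at LL: (a*0) -> 0; overall: (((a*0)*((7+4)+2))+(((b+2)*(6*6))*((5*0)+(2+b)))) -> ((0*((7+4)+2))+(((b+2)*(6*6))*((5*0)+(2+b))))
Step 5: at L: (0*((7+4)+2)) -> 0; overall: ((0*((7+4)+2))+(((b+2)*(6*6))*((5*0)+(2+b)))) -> (0+(((b+2)*(6*6))*((5*0)+(2+b))))
Step 6: at root: (0+(((b+2)*(6*6))*((5*0)+(2+b)))) -> (((b+2)*(6*6))*((5*0)+(2+b))); overall: (0+(((b+2)*(6*6))*((5*0)+(2+b)))) -> (((b+2)*(6*6))*((5*0)+(2+b)))
Step 7: at LR: (6*6) -> 36; overall: (((b+2)*(6*6))*((5*0)+(2+b))) -> (((b+2)*36)*((5*0)+(2+b)))
Step 8: at RL: (5*0) -> 0; overall: (((b+2)*36)*((5*0)+(2+b))) -> (((b+2)*36)*(0+(2+b)))
Step 9: at R: (0+(2+b)) -> (2+b); overall: (((b+2)*36)*(0+(2+b))) -> (((b+2)*36)*(2+b))
Fixed point: (((b+2)*36)*(2+b))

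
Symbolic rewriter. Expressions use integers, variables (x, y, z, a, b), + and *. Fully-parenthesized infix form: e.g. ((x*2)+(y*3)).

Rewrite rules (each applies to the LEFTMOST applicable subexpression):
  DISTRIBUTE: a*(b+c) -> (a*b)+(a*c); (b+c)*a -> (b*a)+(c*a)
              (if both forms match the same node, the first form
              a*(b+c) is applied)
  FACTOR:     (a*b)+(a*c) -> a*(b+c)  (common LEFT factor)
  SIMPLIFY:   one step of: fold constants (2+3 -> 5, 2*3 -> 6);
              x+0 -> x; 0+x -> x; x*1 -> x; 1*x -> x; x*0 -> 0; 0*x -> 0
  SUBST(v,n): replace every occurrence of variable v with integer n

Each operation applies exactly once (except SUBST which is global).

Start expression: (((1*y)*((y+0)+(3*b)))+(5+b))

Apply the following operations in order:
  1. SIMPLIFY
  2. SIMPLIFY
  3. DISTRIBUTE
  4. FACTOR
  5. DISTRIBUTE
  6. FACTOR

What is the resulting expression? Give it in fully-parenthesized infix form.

Answer: ((y*(y+(3*b)))+(5+b))

Derivation:
Start: (((1*y)*((y+0)+(3*b)))+(5+b))
Apply SIMPLIFY at LL (target: (1*y)): (((1*y)*((y+0)+(3*b)))+(5+b)) -> ((y*((y+0)+(3*b)))+(5+b))
Apply SIMPLIFY at LRL (target: (y+0)): ((y*((y+0)+(3*b)))+(5+b)) -> ((y*(y+(3*b)))+(5+b))
Apply DISTRIBUTE at L (target: (y*(y+(3*b)))): ((y*(y+(3*b)))+(5+b)) -> (((y*y)+(y*(3*b)))+(5+b))
Apply FACTOR at L (target: ((y*y)+(y*(3*b)))): (((y*y)+(y*(3*b)))+(5+b)) -> ((y*(y+(3*b)))+(5+b))
Apply DISTRIBUTE at L (target: (y*(y+(3*b)))): ((y*(y+(3*b)))+(5+b)) -> (((y*y)+(y*(3*b)))+(5+b))
Apply FACTOR at L (target: ((y*y)+(y*(3*b)))): (((y*y)+(y*(3*b)))+(5+b)) -> ((y*(y+(3*b)))+(5+b))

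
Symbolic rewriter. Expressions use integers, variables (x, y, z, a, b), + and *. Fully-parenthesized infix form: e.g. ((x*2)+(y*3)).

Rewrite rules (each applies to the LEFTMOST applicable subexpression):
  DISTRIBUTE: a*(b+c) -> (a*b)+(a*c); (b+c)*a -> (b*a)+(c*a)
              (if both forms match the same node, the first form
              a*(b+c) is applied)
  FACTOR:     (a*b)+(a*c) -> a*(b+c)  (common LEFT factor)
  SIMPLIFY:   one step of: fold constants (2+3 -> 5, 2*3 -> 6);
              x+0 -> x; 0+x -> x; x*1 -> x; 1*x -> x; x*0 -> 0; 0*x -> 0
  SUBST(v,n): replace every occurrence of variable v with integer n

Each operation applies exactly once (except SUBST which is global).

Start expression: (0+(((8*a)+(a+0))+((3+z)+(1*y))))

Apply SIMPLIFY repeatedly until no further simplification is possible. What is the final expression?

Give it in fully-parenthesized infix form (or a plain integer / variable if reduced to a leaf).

Start: (0+(((8*a)+(a+0))+((3+z)+(1*y))))
Step 1: at root: (0+(((8*a)+(a+0))+((3+z)+(1*y)))) -> (((8*a)+(a+0))+((3+z)+(1*y))); overall: (0+(((8*a)+(a+0))+((3+z)+(1*y)))) -> (((8*a)+(a+0))+((3+z)+(1*y)))
Step 2: at LR: (a+0) -> a; overall: (((8*a)+(a+0))+((3+z)+(1*y))) -> (((8*a)+a)+((3+z)+(1*y)))
Step 3: at RR: (1*y) -> y; overall: (((8*a)+a)+((3+z)+(1*y))) -> (((8*a)+a)+((3+z)+y))
Fixed point: (((8*a)+a)+((3+z)+y))

Answer: (((8*a)+a)+((3+z)+y))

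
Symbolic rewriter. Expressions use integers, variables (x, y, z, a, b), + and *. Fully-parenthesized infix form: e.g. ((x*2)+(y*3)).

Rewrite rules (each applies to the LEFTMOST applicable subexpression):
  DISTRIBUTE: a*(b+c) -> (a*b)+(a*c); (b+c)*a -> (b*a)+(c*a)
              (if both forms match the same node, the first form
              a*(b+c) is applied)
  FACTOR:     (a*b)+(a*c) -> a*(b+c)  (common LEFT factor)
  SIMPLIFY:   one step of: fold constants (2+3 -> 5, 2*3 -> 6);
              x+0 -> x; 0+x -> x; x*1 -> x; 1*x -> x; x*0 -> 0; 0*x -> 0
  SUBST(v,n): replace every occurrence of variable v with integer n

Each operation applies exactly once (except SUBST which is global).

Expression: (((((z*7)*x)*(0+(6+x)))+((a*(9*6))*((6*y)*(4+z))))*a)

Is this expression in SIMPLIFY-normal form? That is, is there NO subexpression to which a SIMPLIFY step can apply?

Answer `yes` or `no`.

Expression: (((((z*7)*x)*(0+(6+x)))+((a*(9*6))*((6*y)*(4+z))))*a)
Scanning for simplifiable subexpressions (pre-order)...
  at root: (((((z*7)*x)*(0+(6+x)))+((a*(9*6))*((6*y)*(4+z))))*a) (not simplifiable)
  at L: ((((z*7)*x)*(0+(6+x)))+((a*(9*6))*((6*y)*(4+z)))) (not simplifiable)
  at LL: (((z*7)*x)*(0+(6+x))) (not simplifiable)
  at LLL: ((z*7)*x) (not simplifiable)
  at LLLL: (z*7) (not simplifiable)
  at LLR: (0+(6+x)) (SIMPLIFIABLE)
  at LLRR: (6+x) (not simplifiable)
  at LR: ((a*(9*6))*((6*y)*(4+z))) (not simplifiable)
  at LRL: (a*(9*6)) (not simplifiable)
  at LRLR: (9*6) (SIMPLIFIABLE)
  at LRR: ((6*y)*(4+z)) (not simplifiable)
  at LRRL: (6*y) (not simplifiable)
  at LRRR: (4+z) (not simplifiable)
Found simplifiable subexpr at path LLR: (0+(6+x))
One SIMPLIFY step would give: (((((z*7)*x)*(6+x))+((a*(9*6))*((6*y)*(4+z))))*a)
-> NOT in normal form.

Answer: no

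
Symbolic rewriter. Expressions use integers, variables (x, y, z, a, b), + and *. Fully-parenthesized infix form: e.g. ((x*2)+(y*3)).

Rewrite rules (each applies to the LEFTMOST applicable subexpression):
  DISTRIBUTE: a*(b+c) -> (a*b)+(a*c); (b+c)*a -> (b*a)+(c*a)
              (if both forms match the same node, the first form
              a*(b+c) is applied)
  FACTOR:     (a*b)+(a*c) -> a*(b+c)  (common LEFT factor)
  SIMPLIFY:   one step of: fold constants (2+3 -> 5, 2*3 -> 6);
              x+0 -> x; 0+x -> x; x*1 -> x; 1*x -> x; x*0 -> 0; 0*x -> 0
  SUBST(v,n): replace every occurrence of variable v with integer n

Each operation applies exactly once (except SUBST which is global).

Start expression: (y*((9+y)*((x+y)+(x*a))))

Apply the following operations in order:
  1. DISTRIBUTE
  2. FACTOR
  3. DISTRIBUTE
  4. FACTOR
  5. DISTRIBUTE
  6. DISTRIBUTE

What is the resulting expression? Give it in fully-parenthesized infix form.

Start: (y*((9+y)*((x+y)+(x*a))))
Apply DISTRIBUTE at R (target: ((9+y)*((x+y)+(x*a)))): (y*((9+y)*((x+y)+(x*a)))) -> (y*(((9+y)*(x+y))+((9+y)*(x*a))))
Apply FACTOR at R (target: (((9+y)*(x+y))+((9+y)*(x*a)))): (y*(((9+y)*(x+y))+((9+y)*(x*a)))) -> (y*((9+y)*((x+y)+(x*a))))
Apply DISTRIBUTE at R (target: ((9+y)*((x+y)+(x*a)))): (y*((9+y)*((x+y)+(x*a)))) -> (y*(((9+y)*(x+y))+((9+y)*(x*a))))
Apply FACTOR at R (target: (((9+y)*(x+y))+((9+y)*(x*a)))): (y*(((9+y)*(x+y))+((9+y)*(x*a)))) -> (y*((9+y)*((x+y)+(x*a))))
Apply DISTRIBUTE at R (target: ((9+y)*((x+y)+(x*a)))): (y*((9+y)*((x+y)+(x*a)))) -> (y*(((9+y)*(x+y))+((9+y)*(x*a))))
Apply DISTRIBUTE at root (target: (y*(((9+y)*(x+y))+((9+y)*(x*a))))): (y*(((9+y)*(x+y))+((9+y)*(x*a)))) -> ((y*((9+y)*(x+y)))+(y*((9+y)*(x*a))))

Answer: ((y*((9+y)*(x+y)))+(y*((9+y)*(x*a))))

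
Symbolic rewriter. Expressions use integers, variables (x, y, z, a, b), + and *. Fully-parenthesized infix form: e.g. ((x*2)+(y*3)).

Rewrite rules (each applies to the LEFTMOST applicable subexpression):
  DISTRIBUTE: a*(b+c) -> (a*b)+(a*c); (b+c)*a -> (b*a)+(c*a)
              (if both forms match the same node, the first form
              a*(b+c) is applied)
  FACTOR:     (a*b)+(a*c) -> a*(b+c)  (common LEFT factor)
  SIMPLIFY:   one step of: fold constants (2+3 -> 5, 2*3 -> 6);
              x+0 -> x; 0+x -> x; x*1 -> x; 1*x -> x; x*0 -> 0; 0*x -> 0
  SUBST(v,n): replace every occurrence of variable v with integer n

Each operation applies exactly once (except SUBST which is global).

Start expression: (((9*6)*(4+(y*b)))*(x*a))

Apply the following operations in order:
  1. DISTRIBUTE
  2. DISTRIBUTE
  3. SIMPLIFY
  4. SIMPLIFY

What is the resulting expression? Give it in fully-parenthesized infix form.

Answer: ((216*(x*a))+(((9*6)*(y*b))*(x*a)))

Derivation:
Start: (((9*6)*(4+(y*b)))*(x*a))
Apply DISTRIBUTE at L (target: ((9*6)*(4+(y*b)))): (((9*6)*(4+(y*b)))*(x*a)) -> ((((9*6)*4)+((9*6)*(y*b)))*(x*a))
Apply DISTRIBUTE at root (target: ((((9*6)*4)+((9*6)*(y*b)))*(x*a))): ((((9*6)*4)+((9*6)*(y*b)))*(x*a)) -> ((((9*6)*4)*(x*a))+(((9*6)*(y*b))*(x*a)))
Apply SIMPLIFY at LLL (target: (9*6)): ((((9*6)*4)*(x*a))+(((9*6)*(y*b))*(x*a))) -> (((54*4)*(x*a))+(((9*6)*(y*b))*(x*a)))
Apply SIMPLIFY at LL (target: (54*4)): (((54*4)*(x*a))+(((9*6)*(y*b))*(x*a))) -> ((216*(x*a))+(((9*6)*(y*b))*(x*a)))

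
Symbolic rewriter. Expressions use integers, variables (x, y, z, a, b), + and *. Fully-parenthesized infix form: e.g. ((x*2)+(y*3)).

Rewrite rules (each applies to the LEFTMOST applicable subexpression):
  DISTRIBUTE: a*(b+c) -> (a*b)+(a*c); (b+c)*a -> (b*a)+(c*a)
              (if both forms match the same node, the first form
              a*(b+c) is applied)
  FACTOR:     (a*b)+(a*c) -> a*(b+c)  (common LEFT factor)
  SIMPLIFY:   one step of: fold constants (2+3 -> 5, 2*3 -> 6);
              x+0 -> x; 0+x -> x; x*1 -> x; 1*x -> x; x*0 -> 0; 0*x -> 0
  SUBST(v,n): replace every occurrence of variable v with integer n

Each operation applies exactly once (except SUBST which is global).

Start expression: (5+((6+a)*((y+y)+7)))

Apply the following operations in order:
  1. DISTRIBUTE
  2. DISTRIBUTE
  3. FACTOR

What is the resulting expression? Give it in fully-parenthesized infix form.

Start: (5+((6+a)*((y+y)+7)))
Apply DISTRIBUTE at R (target: ((6+a)*((y+y)+7))): (5+((6+a)*((y+y)+7))) -> (5+(((6+a)*(y+y))+((6+a)*7)))
Apply DISTRIBUTE at RL (target: ((6+a)*(y+y))): (5+(((6+a)*(y+y))+((6+a)*7))) -> (5+((((6+a)*y)+((6+a)*y))+((6+a)*7)))
Apply FACTOR at RL (target: (((6+a)*y)+((6+a)*y))): (5+((((6+a)*y)+((6+a)*y))+((6+a)*7))) -> (5+(((6+a)*(y+y))+((6+a)*7)))

Answer: (5+(((6+a)*(y+y))+((6+a)*7)))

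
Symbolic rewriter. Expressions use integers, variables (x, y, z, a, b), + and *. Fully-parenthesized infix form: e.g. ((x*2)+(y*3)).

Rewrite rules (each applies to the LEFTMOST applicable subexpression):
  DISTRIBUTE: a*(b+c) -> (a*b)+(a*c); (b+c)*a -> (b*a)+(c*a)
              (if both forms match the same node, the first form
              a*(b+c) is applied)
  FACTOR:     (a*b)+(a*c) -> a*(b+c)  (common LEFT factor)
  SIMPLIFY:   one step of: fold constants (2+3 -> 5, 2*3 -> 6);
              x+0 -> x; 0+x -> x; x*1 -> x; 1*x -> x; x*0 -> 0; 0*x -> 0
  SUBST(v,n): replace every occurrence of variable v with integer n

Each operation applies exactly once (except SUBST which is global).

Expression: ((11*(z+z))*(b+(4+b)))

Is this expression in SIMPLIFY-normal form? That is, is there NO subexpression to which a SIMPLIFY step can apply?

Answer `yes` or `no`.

Answer: yes

Derivation:
Expression: ((11*(z+z))*(b+(4+b)))
Scanning for simplifiable subexpressions (pre-order)...
  at root: ((11*(z+z))*(b+(4+b))) (not simplifiable)
  at L: (11*(z+z)) (not simplifiable)
  at LR: (z+z) (not simplifiable)
  at R: (b+(4+b)) (not simplifiable)
  at RR: (4+b) (not simplifiable)
Result: no simplifiable subexpression found -> normal form.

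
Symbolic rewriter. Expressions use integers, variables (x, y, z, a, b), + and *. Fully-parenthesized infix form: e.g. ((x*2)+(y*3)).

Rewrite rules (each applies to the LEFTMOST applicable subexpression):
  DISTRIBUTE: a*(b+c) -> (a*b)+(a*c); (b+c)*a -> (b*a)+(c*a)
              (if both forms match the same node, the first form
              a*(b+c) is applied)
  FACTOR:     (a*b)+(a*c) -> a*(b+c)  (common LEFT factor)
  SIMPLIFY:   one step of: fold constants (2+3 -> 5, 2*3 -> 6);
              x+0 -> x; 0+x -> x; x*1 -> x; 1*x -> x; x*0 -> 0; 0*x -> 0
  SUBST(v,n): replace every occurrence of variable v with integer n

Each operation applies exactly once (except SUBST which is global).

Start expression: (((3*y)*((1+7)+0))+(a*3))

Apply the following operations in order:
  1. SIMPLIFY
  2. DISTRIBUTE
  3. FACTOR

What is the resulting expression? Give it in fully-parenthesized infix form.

Start: (((3*y)*((1+7)+0))+(a*3))
Apply SIMPLIFY at LR (target: ((1+7)+0)): (((3*y)*((1+7)+0))+(a*3)) -> (((3*y)*(1+7))+(a*3))
Apply DISTRIBUTE at L (target: ((3*y)*(1+7))): (((3*y)*(1+7))+(a*3)) -> ((((3*y)*1)+((3*y)*7))+(a*3))
Apply FACTOR at L (target: (((3*y)*1)+((3*y)*7))): ((((3*y)*1)+((3*y)*7))+(a*3)) -> (((3*y)*(1+7))+(a*3))

Answer: (((3*y)*(1+7))+(a*3))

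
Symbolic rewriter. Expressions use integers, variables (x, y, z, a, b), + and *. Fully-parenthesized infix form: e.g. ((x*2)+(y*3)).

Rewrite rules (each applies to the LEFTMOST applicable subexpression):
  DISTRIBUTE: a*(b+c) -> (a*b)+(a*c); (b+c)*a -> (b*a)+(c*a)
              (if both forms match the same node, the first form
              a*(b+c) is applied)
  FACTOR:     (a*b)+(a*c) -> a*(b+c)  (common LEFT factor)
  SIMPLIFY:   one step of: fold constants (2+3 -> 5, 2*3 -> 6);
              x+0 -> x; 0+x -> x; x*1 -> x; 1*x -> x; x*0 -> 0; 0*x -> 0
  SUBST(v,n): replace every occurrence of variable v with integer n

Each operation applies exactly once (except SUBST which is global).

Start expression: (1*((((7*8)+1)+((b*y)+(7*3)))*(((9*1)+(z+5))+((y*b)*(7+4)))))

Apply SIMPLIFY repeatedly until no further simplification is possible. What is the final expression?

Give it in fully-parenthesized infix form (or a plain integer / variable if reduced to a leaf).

Start: (1*((((7*8)+1)+((b*y)+(7*3)))*(((9*1)+(z+5))+((y*b)*(7+4)))))
Step 1: at root: (1*((((7*8)+1)+((b*y)+(7*3)))*(((9*1)+(z+5))+((y*b)*(7+4))))) -> ((((7*8)+1)+((b*y)+(7*3)))*(((9*1)+(z+5))+((y*b)*(7+4)))); overall: (1*((((7*8)+1)+((b*y)+(7*3)))*(((9*1)+(z+5))+((y*b)*(7+4))))) -> ((((7*8)+1)+((b*y)+(7*3)))*(((9*1)+(z+5))+((y*b)*(7+4))))
Step 2: at LLL: (7*8) -> 56; overall: ((((7*8)+1)+((b*y)+(7*3)))*(((9*1)+(z+5))+((y*b)*(7+4)))) -> (((56+1)+((b*y)+(7*3)))*(((9*1)+(z+5))+((y*b)*(7+4))))
Step 3: at LL: (56+1) -> 57; overall: (((56+1)+((b*y)+(7*3)))*(((9*1)+(z+5))+((y*b)*(7+4)))) -> ((57+((b*y)+(7*3)))*(((9*1)+(z+5))+((y*b)*(7+4))))
Step 4: at LRR: (7*3) -> 21; overall: ((57+((b*y)+(7*3)))*(((9*1)+(z+5))+((y*b)*(7+4)))) -> ((57+((b*y)+21))*(((9*1)+(z+5))+((y*b)*(7+4))))
Step 5: at RLL: (9*1) -> 9; overall: ((57+((b*y)+21))*(((9*1)+(z+5))+((y*b)*(7+4)))) -> ((57+((b*y)+21))*((9+(z+5))+((y*b)*(7+4))))
Step 6: at RRR: (7+4) -> 11; overall: ((57+((b*y)+21))*((9+(z+5))+((y*b)*(7+4)))) -> ((57+((b*y)+21))*((9+(z+5))+((y*b)*11)))
Fixed point: ((57+((b*y)+21))*((9+(z+5))+((y*b)*11)))

Answer: ((57+((b*y)+21))*((9+(z+5))+((y*b)*11)))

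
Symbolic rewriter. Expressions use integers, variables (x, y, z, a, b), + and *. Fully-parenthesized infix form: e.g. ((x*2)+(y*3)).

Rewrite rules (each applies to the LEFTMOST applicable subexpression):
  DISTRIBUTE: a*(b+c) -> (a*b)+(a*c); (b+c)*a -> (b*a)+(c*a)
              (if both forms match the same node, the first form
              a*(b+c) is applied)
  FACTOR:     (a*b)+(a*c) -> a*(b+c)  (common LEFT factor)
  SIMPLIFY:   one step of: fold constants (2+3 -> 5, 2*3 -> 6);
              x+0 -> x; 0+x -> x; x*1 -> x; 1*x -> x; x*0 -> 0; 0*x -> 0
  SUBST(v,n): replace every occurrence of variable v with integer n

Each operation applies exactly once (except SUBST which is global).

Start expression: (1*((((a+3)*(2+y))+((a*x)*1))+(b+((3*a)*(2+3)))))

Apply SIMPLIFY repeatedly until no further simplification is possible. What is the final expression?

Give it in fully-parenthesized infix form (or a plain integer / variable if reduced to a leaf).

Answer: ((((a+3)*(2+y))+(a*x))+(b+((3*a)*5)))

Derivation:
Start: (1*((((a+3)*(2+y))+((a*x)*1))+(b+((3*a)*(2+3)))))
Step 1: at root: (1*((((a+3)*(2+y))+((a*x)*1))+(b+((3*a)*(2+3))))) -> ((((a+3)*(2+y))+((a*x)*1))+(b+((3*a)*(2+3)))); overall: (1*((((a+3)*(2+y))+((a*x)*1))+(b+((3*a)*(2+3))))) -> ((((a+3)*(2+y))+((a*x)*1))+(b+((3*a)*(2+3))))
Step 2: at LR: ((a*x)*1) -> (a*x); overall: ((((a+3)*(2+y))+((a*x)*1))+(b+((3*a)*(2+3)))) -> ((((a+3)*(2+y))+(a*x))+(b+((3*a)*(2+3))))
Step 3: at RRR: (2+3) -> 5; overall: ((((a+3)*(2+y))+(a*x))+(b+((3*a)*(2+3)))) -> ((((a+3)*(2+y))+(a*x))+(b+((3*a)*5)))
Fixed point: ((((a+3)*(2+y))+(a*x))+(b+((3*a)*5)))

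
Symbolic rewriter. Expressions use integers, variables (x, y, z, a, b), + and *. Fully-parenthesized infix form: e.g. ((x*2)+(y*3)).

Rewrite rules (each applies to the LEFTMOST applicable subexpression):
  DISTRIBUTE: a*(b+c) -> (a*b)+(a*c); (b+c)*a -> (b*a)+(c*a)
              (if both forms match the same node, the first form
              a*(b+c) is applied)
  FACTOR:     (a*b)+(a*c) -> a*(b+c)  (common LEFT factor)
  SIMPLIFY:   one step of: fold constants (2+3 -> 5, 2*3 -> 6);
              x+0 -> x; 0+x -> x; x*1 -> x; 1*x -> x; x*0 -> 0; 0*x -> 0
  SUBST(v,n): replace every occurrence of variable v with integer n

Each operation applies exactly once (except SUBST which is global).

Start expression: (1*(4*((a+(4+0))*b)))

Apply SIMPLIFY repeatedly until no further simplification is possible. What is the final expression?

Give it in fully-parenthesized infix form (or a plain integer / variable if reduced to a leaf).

Answer: (4*((a+4)*b))

Derivation:
Start: (1*(4*((a+(4+0))*b)))
Step 1: at root: (1*(4*((a+(4+0))*b))) -> (4*((a+(4+0))*b)); overall: (1*(4*((a+(4+0))*b))) -> (4*((a+(4+0))*b))
Step 2: at RLR: (4+0) -> 4; overall: (4*((a+(4+0))*b)) -> (4*((a+4)*b))
Fixed point: (4*((a+4)*b))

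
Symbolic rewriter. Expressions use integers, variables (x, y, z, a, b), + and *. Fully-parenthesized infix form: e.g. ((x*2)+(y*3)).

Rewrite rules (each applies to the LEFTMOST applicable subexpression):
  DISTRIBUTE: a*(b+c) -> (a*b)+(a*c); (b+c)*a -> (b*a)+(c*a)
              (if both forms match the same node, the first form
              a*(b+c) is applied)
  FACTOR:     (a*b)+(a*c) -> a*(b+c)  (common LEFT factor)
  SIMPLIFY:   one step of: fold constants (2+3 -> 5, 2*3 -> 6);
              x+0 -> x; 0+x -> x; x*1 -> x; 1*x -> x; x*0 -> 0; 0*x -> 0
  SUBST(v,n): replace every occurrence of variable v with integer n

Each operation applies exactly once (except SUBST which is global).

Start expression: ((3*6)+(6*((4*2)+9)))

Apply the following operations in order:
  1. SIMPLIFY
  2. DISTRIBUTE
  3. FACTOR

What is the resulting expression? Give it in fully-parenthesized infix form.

Start: ((3*6)+(6*((4*2)+9)))
Apply SIMPLIFY at L (target: (3*6)): ((3*6)+(6*((4*2)+9))) -> (18+(6*((4*2)+9)))
Apply DISTRIBUTE at R (target: (6*((4*2)+9))): (18+(6*((4*2)+9))) -> (18+((6*(4*2))+(6*9)))
Apply FACTOR at R (target: ((6*(4*2))+(6*9))): (18+((6*(4*2))+(6*9))) -> (18+(6*((4*2)+9)))

Answer: (18+(6*((4*2)+9)))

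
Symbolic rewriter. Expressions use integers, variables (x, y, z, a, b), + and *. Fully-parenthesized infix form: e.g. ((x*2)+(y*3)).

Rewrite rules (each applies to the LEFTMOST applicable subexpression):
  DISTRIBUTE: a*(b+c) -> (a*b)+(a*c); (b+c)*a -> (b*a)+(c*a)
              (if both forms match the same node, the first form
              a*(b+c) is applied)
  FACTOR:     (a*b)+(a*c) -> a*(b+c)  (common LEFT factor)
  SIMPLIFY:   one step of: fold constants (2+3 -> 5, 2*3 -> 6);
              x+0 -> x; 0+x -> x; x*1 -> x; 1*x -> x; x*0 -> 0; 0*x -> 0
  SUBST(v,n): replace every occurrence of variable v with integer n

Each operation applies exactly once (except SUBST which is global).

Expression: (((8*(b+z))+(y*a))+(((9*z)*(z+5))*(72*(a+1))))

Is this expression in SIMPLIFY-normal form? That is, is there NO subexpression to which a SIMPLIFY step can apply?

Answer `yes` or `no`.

Answer: yes

Derivation:
Expression: (((8*(b+z))+(y*a))+(((9*z)*(z+5))*(72*(a+1))))
Scanning for simplifiable subexpressions (pre-order)...
  at root: (((8*(b+z))+(y*a))+(((9*z)*(z+5))*(72*(a+1)))) (not simplifiable)
  at L: ((8*(b+z))+(y*a)) (not simplifiable)
  at LL: (8*(b+z)) (not simplifiable)
  at LLR: (b+z) (not simplifiable)
  at LR: (y*a) (not simplifiable)
  at R: (((9*z)*(z+5))*(72*(a+1))) (not simplifiable)
  at RL: ((9*z)*(z+5)) (not simplifiable)
  at RLL: (9*z) (not simplifiable)
  at RLR: (z+5) (not simplifiable)
  at RR: (72*(a+1)) (not simplifiable)
  at RRR: (a+1) (not simplifiable)
Result: no simplifiable subexpression found -> normal form.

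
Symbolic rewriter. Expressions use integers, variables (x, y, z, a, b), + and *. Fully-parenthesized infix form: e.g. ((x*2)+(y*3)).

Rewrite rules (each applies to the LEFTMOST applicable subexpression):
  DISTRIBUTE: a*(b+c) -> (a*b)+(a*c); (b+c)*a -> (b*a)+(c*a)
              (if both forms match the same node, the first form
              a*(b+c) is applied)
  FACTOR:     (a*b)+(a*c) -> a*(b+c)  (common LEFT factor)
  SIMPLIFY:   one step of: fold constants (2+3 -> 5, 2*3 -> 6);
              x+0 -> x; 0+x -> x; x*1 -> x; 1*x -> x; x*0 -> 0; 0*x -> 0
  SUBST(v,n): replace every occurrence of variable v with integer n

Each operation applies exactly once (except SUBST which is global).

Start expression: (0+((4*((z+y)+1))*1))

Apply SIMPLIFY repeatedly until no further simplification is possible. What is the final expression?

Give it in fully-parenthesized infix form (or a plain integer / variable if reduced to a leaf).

Answer: (4*((z+y)+1))

Derivation:
Start: (0+((4*((z+y)+1))*1))
Step 1: at root: (0+((4*((z+y)+1))*1)) -> ((4*((z+y)+1))*1); overall: (0+((4*((z+y)+1))*1)) -> ((4*((z+y)+1))*1)
Step 2: at root: ((4*((z+y)+1))*1) -> (4*((z+y)+1)); overall: ((4*((z+y)+1))*1) -> (4*((z+y)+1))
Fixed point: (4*((z+y)+1))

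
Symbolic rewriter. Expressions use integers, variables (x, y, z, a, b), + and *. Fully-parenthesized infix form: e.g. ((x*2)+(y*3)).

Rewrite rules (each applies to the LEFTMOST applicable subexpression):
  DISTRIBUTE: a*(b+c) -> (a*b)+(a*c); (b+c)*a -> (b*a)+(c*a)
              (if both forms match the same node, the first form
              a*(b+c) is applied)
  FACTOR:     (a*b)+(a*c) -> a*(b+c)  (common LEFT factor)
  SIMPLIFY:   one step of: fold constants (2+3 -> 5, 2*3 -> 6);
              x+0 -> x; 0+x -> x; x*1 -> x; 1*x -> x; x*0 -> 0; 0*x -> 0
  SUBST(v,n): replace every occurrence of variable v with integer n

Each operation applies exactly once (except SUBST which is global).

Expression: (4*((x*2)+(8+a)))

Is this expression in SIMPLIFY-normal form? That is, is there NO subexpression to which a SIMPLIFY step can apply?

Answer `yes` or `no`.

Expression: (4*((x*2)+(8+a)))
Scanning for simplifiable subexpressions (pre-order)...
  at root: (4*((x*2)+(8+a))) (not simplifiable)
  at R: ((x*2)+(8+a)) (not simplifiable)
  at RL: (x*2) (not simplifiable)
  at RR: (8+a) (not simplifiable)
Result: no simplifiable subexpression found -> normal form.

Answer: yes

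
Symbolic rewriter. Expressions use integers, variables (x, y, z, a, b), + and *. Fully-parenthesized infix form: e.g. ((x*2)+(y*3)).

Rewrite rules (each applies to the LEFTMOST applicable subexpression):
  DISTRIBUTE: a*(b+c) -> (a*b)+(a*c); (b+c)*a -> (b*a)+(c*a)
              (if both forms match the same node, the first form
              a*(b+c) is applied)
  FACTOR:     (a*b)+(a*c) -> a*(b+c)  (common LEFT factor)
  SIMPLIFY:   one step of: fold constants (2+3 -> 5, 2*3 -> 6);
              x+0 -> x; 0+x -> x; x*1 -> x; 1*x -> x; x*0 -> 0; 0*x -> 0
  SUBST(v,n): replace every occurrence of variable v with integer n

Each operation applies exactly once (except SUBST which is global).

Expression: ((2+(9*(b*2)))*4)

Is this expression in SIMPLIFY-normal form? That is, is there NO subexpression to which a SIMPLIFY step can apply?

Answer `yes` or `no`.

Expression: ((2+(9*(b*2)))*4)
Scanning for simplifiable subexpressions (pre-order)...
  at root: ((2+(9*(b*2)))*4) (not simplifiable)
  at L: (2+(9*(b*2))) (not simplifiable)
  at LR: (9*(b*2)) (not simplifiable)
  at LRR: (b*2) (not simplifiable)
Result: no simplifiable subexpression found -> normal form.

Answer: yes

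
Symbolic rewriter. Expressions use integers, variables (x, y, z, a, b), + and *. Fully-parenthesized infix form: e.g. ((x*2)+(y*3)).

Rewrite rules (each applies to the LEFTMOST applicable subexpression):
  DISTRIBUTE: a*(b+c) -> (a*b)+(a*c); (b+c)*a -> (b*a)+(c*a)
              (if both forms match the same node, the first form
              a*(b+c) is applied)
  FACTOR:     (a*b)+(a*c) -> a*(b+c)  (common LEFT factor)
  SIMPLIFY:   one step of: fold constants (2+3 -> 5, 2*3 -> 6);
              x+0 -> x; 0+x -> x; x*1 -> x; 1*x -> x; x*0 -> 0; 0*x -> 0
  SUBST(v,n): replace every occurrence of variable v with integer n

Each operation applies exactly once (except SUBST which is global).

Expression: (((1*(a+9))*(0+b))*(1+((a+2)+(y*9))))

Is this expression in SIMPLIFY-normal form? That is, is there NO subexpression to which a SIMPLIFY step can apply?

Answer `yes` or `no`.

Expression: (((1*(a+9))*(0+b))*(1+((a+2)+(y*9))))
Scanning for simplifiable subexpressions (pre-order)...
  at root: (((1*(a+9))*(0+b))*(1+((a+2)+(y*9)))) (not simplifiable)
  at L: ((1*(a+9))*(0+b)) (not simplifiable)
  at LL: (1*(a+9)) (SIMPLIFIABLE)
  at LLR: (a+9) (not simplifiable)
  at LR: (0+b) (SIMPLIFIABLE)
  at R: (1+((a+2)+(y*9))) (not simplifiable)
  at RR: ((a+2)+(y*9)) (not simplifiable)
  at RRL: (a+2) (not simplifiable)
  at RRR: (y*9) (not simplifiable)
Found simplifiable subexpr at path LL: (1*(a+9))
One SIMPLIFY step would give: (((a+9)*(0+b))*(1+((a+2)+(y*9))))
-> NOT in normal form.

Answer: no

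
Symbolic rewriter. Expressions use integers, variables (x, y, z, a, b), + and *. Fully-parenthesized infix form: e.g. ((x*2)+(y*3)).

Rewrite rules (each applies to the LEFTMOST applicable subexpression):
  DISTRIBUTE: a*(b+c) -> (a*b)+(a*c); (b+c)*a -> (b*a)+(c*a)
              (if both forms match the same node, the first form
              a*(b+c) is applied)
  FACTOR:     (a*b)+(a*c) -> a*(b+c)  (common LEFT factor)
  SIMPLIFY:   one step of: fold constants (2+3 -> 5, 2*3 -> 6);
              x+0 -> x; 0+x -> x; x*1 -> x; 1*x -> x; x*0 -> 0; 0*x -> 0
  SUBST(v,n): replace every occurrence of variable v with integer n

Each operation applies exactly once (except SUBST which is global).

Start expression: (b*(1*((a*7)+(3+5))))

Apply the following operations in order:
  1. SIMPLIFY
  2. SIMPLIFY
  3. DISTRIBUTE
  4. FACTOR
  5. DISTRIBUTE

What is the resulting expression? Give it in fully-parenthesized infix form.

Start: (b*(1*((a*7)+(3+5))))
Apply SIMPLIFY at R (target: (1*((a*7)+(3+5)))): (b*(1*((a*7)+(3+5)))) -> (b*((a*7)+(3+5)))
Apply SIMPLIFY at RR (target: (3+5)): (b*((a*7)+(3+5))) -> (b*((a*7)+8))
Apply DISTRIBUTE at root (target: (b*((a*7)+8))): (b*((a*7)+8)) -> ((b*(a*7))+(b*8))
Apply FACTOR at root (target: ((b*(a*7))+(b*8))): ((b*(a*7))+(b*8)) -> (b*((a*7)+8))
Apply DISTRIBUTE at root (target: (b*((a*7)+8))): (b*((a*7)+8)) -> ((b*(a*7))+(b*8))

Answer: ((b*(a*7))+(b*8))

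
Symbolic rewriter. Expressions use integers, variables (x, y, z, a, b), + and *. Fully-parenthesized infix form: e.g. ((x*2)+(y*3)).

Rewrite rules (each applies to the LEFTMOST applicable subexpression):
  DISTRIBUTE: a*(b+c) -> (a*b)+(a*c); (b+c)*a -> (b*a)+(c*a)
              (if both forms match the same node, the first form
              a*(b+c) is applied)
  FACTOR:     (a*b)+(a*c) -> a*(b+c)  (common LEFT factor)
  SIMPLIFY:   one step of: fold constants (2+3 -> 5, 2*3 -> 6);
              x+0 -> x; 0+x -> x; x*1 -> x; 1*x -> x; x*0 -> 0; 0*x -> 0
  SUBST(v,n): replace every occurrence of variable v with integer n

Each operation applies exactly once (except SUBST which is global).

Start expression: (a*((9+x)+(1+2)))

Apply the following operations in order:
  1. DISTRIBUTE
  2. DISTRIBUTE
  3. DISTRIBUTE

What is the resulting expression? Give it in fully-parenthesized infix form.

Start: (a*((9+x)+(1+2)))
Apply DISTRIBUTE at root (target: (a*((9+x)+(1+2)))): (a*((9+x)+(1+2))) -> ((a*(9+x))+(a*(1+2)))
Apply DISTRIBUTE at L (target: (a*(9+x))): ((a*(9+x))+(a*(1+2))) -> (((a*9)+(a*x))+(a*(1+2)))
Apply DISTRIBUTE at R (target: (a*(1+2))): (((a*9)+(a*x))+(a*(1+2))) -> (((a*9)+(a*x))+((a*1)+(a*2)))

Answer: (((a*9)+(a*x))+((a*1)+(a*2)))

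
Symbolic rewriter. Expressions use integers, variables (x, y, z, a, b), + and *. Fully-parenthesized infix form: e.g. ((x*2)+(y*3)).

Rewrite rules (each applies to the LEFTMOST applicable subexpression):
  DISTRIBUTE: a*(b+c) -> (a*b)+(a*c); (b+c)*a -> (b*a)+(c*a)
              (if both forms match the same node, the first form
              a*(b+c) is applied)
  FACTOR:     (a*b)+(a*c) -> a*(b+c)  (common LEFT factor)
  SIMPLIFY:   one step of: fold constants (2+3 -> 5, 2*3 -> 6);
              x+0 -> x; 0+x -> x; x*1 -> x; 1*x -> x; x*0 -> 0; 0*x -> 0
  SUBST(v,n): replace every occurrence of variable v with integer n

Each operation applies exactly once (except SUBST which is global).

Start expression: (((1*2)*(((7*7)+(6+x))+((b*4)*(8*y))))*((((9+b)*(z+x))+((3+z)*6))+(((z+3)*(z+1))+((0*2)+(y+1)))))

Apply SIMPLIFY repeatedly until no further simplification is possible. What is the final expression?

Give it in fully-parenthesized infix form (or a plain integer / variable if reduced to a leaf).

Answer: ((2*((49+(6+x))+((b*4)*(8*y))))*((((9+b)*(z+x))+((3+z)*6))+(((z+3)*(z+1))+(y+1))))

Derivation:
Start: (((1*2)*(((7*7)+(6+x))+((b*4)*(8*y))))*((((9+b)*(z+x))+((3+z)*6))+(((z+3)*(z+1))+((0*2)+(y+1)))))
Step 1: at LL: (1*2) -> 2; overall: (((1*2)*(((7*7)+(6+x))+((b*4)*(8*y))))*((((9+b)*(z+x))+((3+z)*6))+(((z+3)*(z+1))+((0*2)+(y+1))))) -> ((2*(((7*7)+(6+x))+((b*4)*(8*y))))*((((9+b)*(z+x))+((3+z)*6))+(((z+3)*(z+1))+((0*2)+(y+1)))))
Step 2: at LRLL: (7*7) -> 49; overall: ((2*(((7*7)+(6+x))+((b*4)*(8*y))))*((((9+b)*(z+x))+((3+z)*6))+(((z+3)*(z+1))+((0*2)+(y+1))))) -> ((2*((49+(6+x))+((b*4)*(8*y))))*((((9+b)*(z+x))+((3+z)*6))+(((z+3)*(z+1))+((0*2)+(y+1)))))
Step 3: at RRRL: (0*2) -> 0; overall: ((2*((49+(6+x))+((b*4)*(8*y))))*((((9+b)*(z+x))+((3+z)*6))+(((z+3)*(z+1))+((0*2)+(y+1))))) -> ((2*((49+(6+x))+((b*4)*(8*y))))*((((9+b)*(z+x))+((3+z)*6))+(((z+3)*(z+1))+(0+(y+1)))))
Step 4: at RRR: (0+(y+1)) -> (y+1); overall: ((2*((49+(6+x))+((b*4)*(8*y))))*((((9+b)*(z+x))+((3+z)*6))+(((z+3)*(z+1))+(0+(y+1))))) -> ((2*((49+(6+x))+((b*4)*(8*y))))*((((9+b)*(z+x))+((3+z)*6))+(((z+3)*(z+1))+(y+1))))
Fixed point: ((2*((49+(6+x))+((b*4)*(8*y))))*((((9+b)*(z+x))+((3+z)*6))+(((z+3)*(z+1))+(y+1))))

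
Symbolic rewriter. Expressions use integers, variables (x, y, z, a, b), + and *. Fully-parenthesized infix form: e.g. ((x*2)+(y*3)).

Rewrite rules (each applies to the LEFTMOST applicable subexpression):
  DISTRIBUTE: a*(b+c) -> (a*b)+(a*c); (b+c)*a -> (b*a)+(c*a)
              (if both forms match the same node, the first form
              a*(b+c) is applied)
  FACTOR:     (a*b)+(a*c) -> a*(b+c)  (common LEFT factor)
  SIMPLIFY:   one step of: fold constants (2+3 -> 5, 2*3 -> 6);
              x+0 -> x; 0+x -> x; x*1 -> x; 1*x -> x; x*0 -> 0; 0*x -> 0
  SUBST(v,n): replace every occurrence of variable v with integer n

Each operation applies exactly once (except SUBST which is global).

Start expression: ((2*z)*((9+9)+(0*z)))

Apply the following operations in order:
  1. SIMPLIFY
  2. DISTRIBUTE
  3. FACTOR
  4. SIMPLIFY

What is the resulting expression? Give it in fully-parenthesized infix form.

Start: ((2*z)*((9+9)+(0*z)))
Apply SIMPLIFY at RL (target: (9+9)): ((2*z)*((9+9)+(0*z))) -> ((2*z)*(18+(0*z)))
Apply DISTRIBUTE at root (target: ((2*z)*(18+(0*z)))): ((2*z)*(18+(0*z))) -> (((2*z)*18)+((2*z)*(0*z)))
Apply FACTOR at root (target: (((2*z)*18)+((2*z)*(0*z)))): (((2*z)*18)+((2*z)*(0*z))) -> ((2*z)*(18+(0*z)))
Apply SIMPLIFY at RR (target: (0*z)): ((2*z)*(18+(0*z))) -> ((2*z)*(18+0))

Answer: ((2*z)*(18+0))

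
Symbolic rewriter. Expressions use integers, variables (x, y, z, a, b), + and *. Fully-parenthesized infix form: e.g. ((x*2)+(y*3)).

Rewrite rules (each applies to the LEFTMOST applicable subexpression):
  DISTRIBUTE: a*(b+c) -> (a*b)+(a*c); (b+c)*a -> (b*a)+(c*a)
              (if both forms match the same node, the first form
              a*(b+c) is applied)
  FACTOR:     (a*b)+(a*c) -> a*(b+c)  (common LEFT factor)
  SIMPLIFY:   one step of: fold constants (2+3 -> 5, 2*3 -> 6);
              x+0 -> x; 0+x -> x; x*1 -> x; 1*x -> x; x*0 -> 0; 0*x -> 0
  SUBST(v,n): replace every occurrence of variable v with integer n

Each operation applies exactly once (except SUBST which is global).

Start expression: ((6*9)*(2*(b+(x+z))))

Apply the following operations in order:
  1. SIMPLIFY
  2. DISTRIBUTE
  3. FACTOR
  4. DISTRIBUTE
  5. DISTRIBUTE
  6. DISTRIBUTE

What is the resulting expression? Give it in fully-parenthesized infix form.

Answer: ((54*(2*b))+(54*((2*x)+(2*z))))

Derivation:
Start: ((6*9)*(2*(b+(x+z))))
Apply SIMPLIFY at L (target: (6*9)): ((6*9)*(2*(b+(x+z)))) -> (54*(2*(b+(x+z))))
Apply DISTRIBUTE at R (target: (2*(b+(x+z)))): (54*(2*(b+(x+z)))) -> (54*((2*b)+(2*(x+z))))
Apply FACTOR at R (target: ((2*b)+(2*(x+z)))): (54*((2*b)+(2*(x+z)))) -> (54*(2*(b+(x+z))))
Apply DISTRIBUTE at R (target: (2*(b+(x+z)))): (54*(2*(b+(x+z)))) -> (54*((2*b)+(2*(x+z))))
Apply DISTRIBUTE at root (target: (54*((2*b)+(2*(x+z))))): (54*((2*b)+(2*(x+z)))) -> ((54*(2*b))+(54*(2*(x+z))))
Apply DISTRIBUTE at RR (target: (2*(x+z))): ((54*(2*b))+(54*(2*(x+z)))) -> ((54*(2*b))+(54*((2*x)+(2*z))))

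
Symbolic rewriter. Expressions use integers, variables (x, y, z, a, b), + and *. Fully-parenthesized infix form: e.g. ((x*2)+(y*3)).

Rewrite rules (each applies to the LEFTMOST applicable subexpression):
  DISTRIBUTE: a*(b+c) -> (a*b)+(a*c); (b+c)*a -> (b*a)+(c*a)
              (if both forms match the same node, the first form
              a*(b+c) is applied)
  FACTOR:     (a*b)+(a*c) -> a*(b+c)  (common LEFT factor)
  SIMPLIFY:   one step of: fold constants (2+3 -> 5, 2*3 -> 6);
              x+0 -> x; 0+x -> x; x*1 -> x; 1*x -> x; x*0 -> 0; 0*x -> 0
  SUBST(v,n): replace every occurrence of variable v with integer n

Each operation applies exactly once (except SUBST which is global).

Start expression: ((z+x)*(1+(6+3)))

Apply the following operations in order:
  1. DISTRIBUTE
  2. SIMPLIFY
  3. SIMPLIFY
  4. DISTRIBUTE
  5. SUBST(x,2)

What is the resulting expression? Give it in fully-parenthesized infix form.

Start: ((z+x)*(1+(6+3)))
Apply DISTRIBUTE at root (target: ((z+x)*(1+(6+3)))): ((z+x)*(1+(6+3))) -> (((z+x)*1)+((z+x)*(6+3)))
Apply SIMPLIFY at L (target: ((z+x)*1)): (((z+x)*1)+((z+x)*(6+3))) -> ((z+x)+((z+x)*(6+3)))
Apply SIMPLIFY at RR (target: (6+3)): ((z+x)+((z+x)*(6+3))) -> ((z+x)+((z+x)*9))
Apply DISTRIBUTE at R (target: ((z+x)*9)): ((z+x)+((z+x)*9)) -> ((z+x)+((z*9)+(x*9)))
Apply SUBST(x,2): ((z+x)+((z*9)+(x*9))) -> ((z+2)+((z*9)+(2*9)))

Answer: ((z+2)+((z*9)+(2*9)))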